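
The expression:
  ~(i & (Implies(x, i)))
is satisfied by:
  {i: False}


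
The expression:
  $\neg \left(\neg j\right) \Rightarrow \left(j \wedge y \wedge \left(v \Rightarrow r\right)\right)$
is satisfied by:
  {y: True, r: True, v: False, j: False}
  {y: True, r: False, v: False, j: False}
  {y: True, v: True, r: True, j: False}
  {y: True, v: True, r: False, j: False}
  {r: True, y: False, v: False, j: False}
  {r: False, y: False, v: False, j: False}
  {v: True, r: True, y: False, j: False}
  {v: True, r: False, y: False, j: False}
  {j: True, y: True, r: True, v: False}
  {j: True, y: True, r: False, v: False}
  {j: True, y: True, v: True, r: True}


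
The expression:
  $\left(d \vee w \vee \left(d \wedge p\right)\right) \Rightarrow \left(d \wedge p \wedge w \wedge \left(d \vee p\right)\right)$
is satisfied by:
  {p: True, w: False, d: False}
  {p: False, w: False, d: False}
  {d: True, w: True, p: True}


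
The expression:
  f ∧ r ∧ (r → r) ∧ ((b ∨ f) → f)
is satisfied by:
  {r: True, f: True}


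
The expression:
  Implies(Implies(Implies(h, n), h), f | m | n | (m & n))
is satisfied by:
  {n: True, m: True, f: True, h: False}
  {n: True, m: True, f: False, h: False}
  {n: True, f: True, m: False, h: False}
  {n: True, f: False, m: False, h: False}
  {m: True, f: True, n: False, h: False}
  {m: True, f: False, n: False, h: False}
  {f: True, n: False, m: False, h: False}
  {f: False, n: False, m: False, h: False}
  {h: True, n: True, m: True, f: True}
  {h: True, n: True, m: True, f: False}
  {h: True, n: True, f: True, m: False}
  {h: True, n: True, f: False, m: False}
  {h: True, m: True, f: True, n: False}
  {h: True, m: True, f: False, n: False}
  {h: True, f: True, m: False, n: False}


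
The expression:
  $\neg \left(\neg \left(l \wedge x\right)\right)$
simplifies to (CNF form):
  $l \wedge x$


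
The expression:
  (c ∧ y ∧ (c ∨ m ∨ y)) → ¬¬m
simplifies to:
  m ∨ ¬c ∨ ¬y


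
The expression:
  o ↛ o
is never true.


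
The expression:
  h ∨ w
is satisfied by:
  {h: True, w: True}
  {h: True, w: False}
  {w: True, h: False}


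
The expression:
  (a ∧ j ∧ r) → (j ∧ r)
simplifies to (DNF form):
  True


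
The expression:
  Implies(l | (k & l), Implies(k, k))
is always true.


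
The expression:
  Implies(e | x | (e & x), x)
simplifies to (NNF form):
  x | ~e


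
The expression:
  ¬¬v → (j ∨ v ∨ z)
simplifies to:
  True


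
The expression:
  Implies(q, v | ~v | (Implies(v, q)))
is always true.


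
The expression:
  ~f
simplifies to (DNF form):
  ~f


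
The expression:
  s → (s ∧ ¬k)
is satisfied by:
  {s: False, k: False}
  {k: True, s: False}
  {s: True, k: False}


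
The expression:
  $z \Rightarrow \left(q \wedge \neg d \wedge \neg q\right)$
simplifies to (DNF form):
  $\neg z$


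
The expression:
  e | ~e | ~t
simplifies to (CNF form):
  True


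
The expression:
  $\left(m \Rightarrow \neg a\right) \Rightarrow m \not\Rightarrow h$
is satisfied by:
  {m: True, a: True, h: False}
  {m: True, h: False, a: False}
  {m: True, a: True, h: True}


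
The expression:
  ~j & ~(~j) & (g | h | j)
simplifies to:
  False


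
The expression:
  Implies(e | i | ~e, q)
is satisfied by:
  {q: True}


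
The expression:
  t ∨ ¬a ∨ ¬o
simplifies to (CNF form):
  t ∨ ¬a ∨ ¬o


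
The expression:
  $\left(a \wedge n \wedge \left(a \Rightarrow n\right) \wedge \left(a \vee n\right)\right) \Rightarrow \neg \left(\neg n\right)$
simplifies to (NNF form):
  $\text{True}$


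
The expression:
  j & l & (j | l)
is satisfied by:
  {j: True, l: True}


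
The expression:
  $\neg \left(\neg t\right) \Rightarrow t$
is always true.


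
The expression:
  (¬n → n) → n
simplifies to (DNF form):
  True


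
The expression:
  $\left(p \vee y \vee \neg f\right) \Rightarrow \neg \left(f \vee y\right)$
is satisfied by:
  {p: False, y: False, f: False}
  {f: True, p: False, y: False}
  {p: True, f: False, y: False}


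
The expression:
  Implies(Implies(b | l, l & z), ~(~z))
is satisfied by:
  {b: True, z: True, l: True}
  {b: True, z: True, l: False}
  {b: True, l: True, z: False}
  {b: True, l: False, z: False}
  {z: True, l: True, b: False}
  {z: True, l: False, b: False}
  {l: True, z: False, b: False}


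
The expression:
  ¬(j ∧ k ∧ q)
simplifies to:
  ¬j ∨ ¬k ∨ ¬q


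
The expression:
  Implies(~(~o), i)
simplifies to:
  i | ~o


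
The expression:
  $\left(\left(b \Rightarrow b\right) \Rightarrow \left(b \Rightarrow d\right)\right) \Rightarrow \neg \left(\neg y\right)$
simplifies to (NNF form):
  $y \vee \left(b \wedge \neg d\right)$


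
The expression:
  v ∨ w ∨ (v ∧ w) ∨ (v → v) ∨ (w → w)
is always true.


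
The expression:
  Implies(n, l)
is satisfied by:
  {l: True, n: False}
  {n: False, l: False}
  {n: True, l: True}


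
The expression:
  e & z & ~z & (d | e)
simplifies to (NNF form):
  False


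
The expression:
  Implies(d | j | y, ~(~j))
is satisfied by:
  {j: True, d: False, y: False}
  {y: True, j: True, d: False}
  {j: True, d: True, y: False}
  {y: True, j: True, d: True}
  {y: False, d: False, j: False}


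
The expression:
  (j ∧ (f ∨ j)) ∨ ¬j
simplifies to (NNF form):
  True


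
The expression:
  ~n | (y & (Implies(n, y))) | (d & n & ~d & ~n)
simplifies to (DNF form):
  y | ~n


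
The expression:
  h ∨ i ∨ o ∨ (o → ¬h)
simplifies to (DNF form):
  True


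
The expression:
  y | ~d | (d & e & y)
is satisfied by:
  {y: True, d: False}
  {d: False, y: False}
  {d: True, y: True}


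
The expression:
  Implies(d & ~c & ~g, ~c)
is always true.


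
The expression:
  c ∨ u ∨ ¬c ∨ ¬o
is always true.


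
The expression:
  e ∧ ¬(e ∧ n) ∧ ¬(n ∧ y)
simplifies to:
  e ∧ ¬n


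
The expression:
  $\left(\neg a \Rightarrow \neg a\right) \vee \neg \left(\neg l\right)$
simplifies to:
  $\text{True}$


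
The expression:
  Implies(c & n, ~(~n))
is always true.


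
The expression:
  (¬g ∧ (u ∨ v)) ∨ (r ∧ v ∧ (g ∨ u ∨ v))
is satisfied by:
  {r: True, u: True, v: True, g: False}
  {r: True, v: True, g: False, u: False}
  {u: True, v: True, g: False, r: False}
  {v: True, u: False, g: False, r: False}
  {r: True, u: True, v: False, g: False}
  {u: True, r: False, v: False, g: False}
  {u: True, g: True, r: True, v: True}
  {g: True, r: True, v: True, u: False}


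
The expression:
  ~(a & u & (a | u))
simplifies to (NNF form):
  ~a | ~u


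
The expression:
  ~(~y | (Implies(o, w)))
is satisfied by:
  {o: True, y: True, w: False}


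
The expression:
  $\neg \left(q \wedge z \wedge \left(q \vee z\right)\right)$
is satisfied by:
  {q: False, z: False}
  {z: True, q: False}
  {q: True, z: False}


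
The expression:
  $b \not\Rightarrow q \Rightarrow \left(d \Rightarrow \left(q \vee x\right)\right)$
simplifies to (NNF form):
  $q \vee x \vee \neg b \vee \neg d$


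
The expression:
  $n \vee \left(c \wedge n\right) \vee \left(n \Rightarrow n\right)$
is always true.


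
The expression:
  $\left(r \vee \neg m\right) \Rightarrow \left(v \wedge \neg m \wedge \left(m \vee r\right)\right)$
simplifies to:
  $\left(m \vee r\right) \wedge \left(m \vee v\right) \wedge \left(\neg m \vee \neg r\right)$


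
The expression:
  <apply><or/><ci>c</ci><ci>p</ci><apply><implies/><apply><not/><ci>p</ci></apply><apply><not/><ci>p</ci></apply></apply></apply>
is always true.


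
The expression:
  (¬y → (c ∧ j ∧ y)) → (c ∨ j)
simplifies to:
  c ∨ j ∨ ¬y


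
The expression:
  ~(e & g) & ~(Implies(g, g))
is never true.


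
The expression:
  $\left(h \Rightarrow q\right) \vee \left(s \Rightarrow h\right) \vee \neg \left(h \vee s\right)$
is always true.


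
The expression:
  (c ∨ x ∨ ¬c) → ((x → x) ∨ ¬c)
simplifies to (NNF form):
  True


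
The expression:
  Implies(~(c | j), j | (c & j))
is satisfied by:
  {c: True, j: True}
  {c: True, j: False}
  {j: True, c: False}


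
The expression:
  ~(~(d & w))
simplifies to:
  d & w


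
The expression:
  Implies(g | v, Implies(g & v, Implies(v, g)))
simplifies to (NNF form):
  True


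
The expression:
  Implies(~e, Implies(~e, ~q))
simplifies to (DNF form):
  e | ~q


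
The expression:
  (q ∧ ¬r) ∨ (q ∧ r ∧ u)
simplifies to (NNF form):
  q ∧ (u ∨ ¬r)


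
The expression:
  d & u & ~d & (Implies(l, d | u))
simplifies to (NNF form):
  False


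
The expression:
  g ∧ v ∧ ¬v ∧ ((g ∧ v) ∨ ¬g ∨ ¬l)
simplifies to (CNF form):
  False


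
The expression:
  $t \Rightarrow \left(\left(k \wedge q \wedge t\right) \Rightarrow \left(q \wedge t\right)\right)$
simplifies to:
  $\text{True}$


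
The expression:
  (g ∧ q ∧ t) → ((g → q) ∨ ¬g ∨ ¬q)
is always true.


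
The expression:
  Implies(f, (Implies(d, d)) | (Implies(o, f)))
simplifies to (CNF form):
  True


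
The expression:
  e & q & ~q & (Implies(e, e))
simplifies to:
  False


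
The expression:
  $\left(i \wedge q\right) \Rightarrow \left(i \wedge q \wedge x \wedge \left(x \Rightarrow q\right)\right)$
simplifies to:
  $x \vee \neg i \vee \neg q$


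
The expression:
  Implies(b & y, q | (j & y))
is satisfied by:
  {q: True, j: True, y: False, b: False}
  {q: True, j: False, y: False, b: False}
  {j: True, b: False, q: False, y: False}
  {b: False, j: False, q: False, y: False}
  {b: True, q: True, j: True, y: False}
  {b: True, q: True, j: False, y: False}
  {b: True, j: True, q: False, y: False}
  {b: True, j: False, q: False, y: False}
  {y: True, q: True, j: True, b: False}
  {y: True, q: True, j: False, b: False}
  {y: True, j: True, q: False, b: False}
  {y: True, j: False, q: False, b: False}
  {b: True, y: True, q: True, j: True}
  {b: True, y: True, q: True, j: False}
  {b: True, y: True, j: True, q: False}


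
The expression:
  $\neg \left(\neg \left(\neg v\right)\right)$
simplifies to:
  $\neg v$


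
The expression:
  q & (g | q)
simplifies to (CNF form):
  q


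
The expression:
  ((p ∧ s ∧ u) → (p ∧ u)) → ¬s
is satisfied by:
  {s: False}


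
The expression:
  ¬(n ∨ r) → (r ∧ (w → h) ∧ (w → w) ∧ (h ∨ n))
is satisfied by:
  {r: True, n: True}
  {r: True, n: False}
  {n: True, r: False}


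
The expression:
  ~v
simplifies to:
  ~v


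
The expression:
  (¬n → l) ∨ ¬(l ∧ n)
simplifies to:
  True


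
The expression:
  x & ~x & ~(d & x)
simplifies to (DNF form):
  False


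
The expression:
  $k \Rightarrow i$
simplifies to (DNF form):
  $i \vee \neg k$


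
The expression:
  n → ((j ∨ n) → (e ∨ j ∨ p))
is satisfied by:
  {e: True, p: True, j: True, n: False}
  {e: True, p: True, j: False, n: False}
  {e: True, j: True, p: False, n: False}
  {e: True, j: False, p: False, n: False}
  {p: True, j: True, e: False, n: False}
  {p: True, j: False, e: False, n: False}
  {j: True, e: False, p: False, n: False}
  {j: False, e: False, p: False, n: False}
  {n: True, e: True, p: True, j: True}
  {n: True, e: True, p: True, j: False}
  {n: True, e: True, j: True, p: False}
  {n: True, e: True, j: False, p: False}
  {n: True, p: True, j: True, e: False}
  {n: True, p: True, j: False, e: False}
  {n: True, j: True, p: False, e: False}


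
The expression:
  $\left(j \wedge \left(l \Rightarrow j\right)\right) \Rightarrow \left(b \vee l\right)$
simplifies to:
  $b \vee l \vee \neg j$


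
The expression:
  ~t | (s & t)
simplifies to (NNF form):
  s | ~t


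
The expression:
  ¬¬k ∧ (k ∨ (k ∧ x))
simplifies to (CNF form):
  k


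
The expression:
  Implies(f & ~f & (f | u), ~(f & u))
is always true.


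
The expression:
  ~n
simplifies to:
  ~n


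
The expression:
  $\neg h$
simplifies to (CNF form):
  $\neg h$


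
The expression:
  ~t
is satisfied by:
  {t: False}


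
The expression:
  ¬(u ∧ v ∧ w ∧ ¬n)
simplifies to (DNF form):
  n ∨ ¬u ∨ ¬v ∨ ¬w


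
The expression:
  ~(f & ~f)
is always true.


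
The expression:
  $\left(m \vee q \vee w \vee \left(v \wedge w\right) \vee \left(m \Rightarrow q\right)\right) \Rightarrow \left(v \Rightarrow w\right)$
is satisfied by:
  {w: True, v: False}
  {v: False, w: False}
  {v: True, w: True}


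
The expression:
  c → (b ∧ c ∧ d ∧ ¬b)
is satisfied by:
  {c: False}


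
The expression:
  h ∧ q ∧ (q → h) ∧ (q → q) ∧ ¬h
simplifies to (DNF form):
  False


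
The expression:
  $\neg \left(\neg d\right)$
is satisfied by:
  {d: True}


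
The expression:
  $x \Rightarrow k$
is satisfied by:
  {k: True, x: False}
  {x: False, k: False}
  {x: True, k: True}


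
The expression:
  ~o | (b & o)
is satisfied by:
  {b: True, o: False}
  {o: False, b: False}
  {o: True, b: True}


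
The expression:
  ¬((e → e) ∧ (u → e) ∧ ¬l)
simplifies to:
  l ∨ (u ∧ ¬e)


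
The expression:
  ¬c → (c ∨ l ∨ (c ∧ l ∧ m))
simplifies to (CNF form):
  c ∨ l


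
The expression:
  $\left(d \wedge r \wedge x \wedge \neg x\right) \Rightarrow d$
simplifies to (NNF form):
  $\text{True}$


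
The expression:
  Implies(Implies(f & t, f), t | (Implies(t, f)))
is always true.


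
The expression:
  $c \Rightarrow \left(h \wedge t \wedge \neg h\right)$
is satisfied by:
  {c: False}


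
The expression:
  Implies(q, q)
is always true.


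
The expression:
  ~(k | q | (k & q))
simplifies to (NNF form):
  ~k & ~q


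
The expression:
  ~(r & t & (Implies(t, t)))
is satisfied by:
  {t: False, r: False}
  {r: True, t: False}
  {t: True, r: False}


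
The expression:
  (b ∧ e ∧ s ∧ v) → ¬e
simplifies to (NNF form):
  ¬b ∨ ¬e ∨ ¬s ∨ ¬v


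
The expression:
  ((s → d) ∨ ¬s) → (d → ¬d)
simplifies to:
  ¬d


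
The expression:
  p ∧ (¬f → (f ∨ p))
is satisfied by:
  {p: True}


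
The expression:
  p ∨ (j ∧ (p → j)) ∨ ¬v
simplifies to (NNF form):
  j ∨ p ∨ ¬v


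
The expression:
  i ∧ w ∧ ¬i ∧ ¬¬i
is never true.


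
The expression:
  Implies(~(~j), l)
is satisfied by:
  {l: True, j: False}
  {j: False, l: False}
  {j: True, l: True}


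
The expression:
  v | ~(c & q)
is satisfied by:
  {v: True, c: False, q: False}
  {c: False, q: False, v: False}
  {q: True, v: True, c: False}
  {q: True, c: False, v: False}
  {v: True, c: True, q: False}
  {c: True, v: False, q: False}
  {q: True, c: True, v: True}


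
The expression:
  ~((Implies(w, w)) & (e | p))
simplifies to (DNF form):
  ~e & ~p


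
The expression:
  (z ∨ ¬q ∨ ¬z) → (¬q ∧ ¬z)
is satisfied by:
  {q: False, z: False}


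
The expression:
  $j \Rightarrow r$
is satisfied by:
  {r: True, j: False}
  {j: False, r: False}
  {j: True, r: True}


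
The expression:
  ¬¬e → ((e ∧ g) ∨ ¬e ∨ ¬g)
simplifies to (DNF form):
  True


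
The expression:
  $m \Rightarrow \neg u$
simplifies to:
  $\neg m \vee \neg u$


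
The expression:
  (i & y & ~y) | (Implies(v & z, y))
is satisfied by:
  {y: True, v: False, z: False}
  {v: False, z: False, y: False}
  {y: True, z: True, v: False}
  {z: True, v: False, y: False}
  {y: True, v: True, z: False}
  {v: True, y: False, z: False}
  {y: True, z: True, v: True}


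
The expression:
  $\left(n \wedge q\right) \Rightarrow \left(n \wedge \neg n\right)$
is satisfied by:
  {q: False, n: False}
  {n: True, q: False}
  {q: True, n: False}


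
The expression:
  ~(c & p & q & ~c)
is always true.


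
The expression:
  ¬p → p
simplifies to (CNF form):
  p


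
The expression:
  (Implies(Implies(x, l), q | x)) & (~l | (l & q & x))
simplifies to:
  (q & x) | (q & ~l) | (x & ~l)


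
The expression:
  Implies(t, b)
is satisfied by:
  {b: True, t: False}
  {t: False, b: False}
  {t: True, b: True}


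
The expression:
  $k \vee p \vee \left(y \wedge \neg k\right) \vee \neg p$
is always true.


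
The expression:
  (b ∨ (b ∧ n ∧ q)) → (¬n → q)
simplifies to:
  n ∨ q ∨ ¬b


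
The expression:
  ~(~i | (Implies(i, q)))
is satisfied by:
  {i: True, q: False}


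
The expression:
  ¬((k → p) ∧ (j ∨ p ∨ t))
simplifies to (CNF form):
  ¬p ∧ (k ∨ ¬j) ∧ (k ∨ ¬t)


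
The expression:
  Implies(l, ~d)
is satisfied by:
  {l: False, d: False}
  {d: True, l: False}
  {l: True, d: False}


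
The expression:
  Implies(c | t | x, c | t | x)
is always true.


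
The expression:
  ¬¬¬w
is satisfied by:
  {w: False}


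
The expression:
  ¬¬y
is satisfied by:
  {y: True}


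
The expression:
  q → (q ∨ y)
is always true.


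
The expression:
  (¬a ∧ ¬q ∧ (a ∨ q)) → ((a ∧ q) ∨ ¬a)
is always true.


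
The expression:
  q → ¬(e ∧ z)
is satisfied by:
  {e: False, q: False, z: False}
  {z: True, e: False, q: False}
  {q: True, e: False, z: False}
  {z: True, q: True, e: False}
  {e: True, z: False, q: False}
  {z: True, e: True, q: False}
  {q: True, e: True, z: False}


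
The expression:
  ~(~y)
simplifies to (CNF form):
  y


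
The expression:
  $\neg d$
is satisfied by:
  {d: False}


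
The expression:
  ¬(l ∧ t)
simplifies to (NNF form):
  ¬l ∨ ¬t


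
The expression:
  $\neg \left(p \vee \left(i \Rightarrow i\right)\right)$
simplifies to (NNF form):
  $\text{False}$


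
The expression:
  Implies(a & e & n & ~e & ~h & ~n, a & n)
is always true.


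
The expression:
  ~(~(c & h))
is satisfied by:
  {h: True, c: True}


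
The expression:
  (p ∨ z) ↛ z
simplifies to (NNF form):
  p ∧ ¬z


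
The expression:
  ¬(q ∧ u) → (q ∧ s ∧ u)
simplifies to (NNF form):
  q ∧ u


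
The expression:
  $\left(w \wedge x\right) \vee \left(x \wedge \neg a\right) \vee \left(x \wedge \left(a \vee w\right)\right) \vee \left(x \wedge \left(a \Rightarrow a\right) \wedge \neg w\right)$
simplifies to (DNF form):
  $x$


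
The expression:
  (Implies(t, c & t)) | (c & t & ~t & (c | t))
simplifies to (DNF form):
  c | ~t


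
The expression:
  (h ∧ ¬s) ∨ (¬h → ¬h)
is always true.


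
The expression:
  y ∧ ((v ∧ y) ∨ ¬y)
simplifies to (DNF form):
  v ∧ y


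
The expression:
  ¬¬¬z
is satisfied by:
  {z: False}


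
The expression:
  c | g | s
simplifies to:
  c | g | s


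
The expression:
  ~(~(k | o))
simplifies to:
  k | o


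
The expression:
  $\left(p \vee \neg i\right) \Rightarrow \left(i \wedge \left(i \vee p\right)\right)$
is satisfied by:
  {i: True}


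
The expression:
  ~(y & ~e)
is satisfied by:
  {e: True, y: False}
  {y: False, e: False}
  {y: True, e: True}


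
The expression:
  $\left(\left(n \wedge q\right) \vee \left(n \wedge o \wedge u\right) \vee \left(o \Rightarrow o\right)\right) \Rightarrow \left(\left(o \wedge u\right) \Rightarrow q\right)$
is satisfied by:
  {q: True, u: False, o: False}
  {u: False, o: False, q: False}
  {q: True, o: True, u: False}
  {o: True, u: False, q: False}
  {q: True, u: True, o: False}
  {u: True, q: False, o: False}
  {q: True, o: True, u: True}


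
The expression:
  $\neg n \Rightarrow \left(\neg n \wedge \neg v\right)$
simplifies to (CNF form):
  $n \vee \neg v$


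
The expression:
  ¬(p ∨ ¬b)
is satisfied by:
  {b: True, p: False}


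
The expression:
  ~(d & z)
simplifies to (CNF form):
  ~d | ~z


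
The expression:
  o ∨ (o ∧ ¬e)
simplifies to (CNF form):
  o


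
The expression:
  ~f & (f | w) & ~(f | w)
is never true.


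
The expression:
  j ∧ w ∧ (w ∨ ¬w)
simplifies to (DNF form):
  j ∧ w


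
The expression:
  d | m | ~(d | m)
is always true.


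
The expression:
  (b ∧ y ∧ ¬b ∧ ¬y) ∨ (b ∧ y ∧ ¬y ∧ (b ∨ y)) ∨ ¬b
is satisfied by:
  {b: False}


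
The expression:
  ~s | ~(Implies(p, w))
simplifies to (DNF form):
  ~s | (p & ~w)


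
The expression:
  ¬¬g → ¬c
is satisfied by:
  {g: False, c: False}
  {c: True, g: False}
  {g: True, c: False}


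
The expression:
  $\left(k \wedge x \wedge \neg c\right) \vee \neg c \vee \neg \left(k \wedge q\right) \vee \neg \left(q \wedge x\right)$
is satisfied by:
  {k: False, q: False, x: False, c: False}
  {c: True, k: False, q: False, x: False}
  {x: True, k: False, q: False, c: False}
  {c: True, x: True, k: False, q: False}
  {q: True, c: False, k: False, x: False}
  {c: True, q: True, k: False, x: False}
  {x: True, q: True, c: False, k: False}
  {c: True, x: True, q: True, k: False}
  {k: True, x: False, q: False, c: False}
  {c: True, k: True, x: False, q: False}
  {x: True, k: True, c: False, q: False}
  {c: True, x: True, k: True, q: False}
  {q: True, k: True, x: False, c: False}
  {c: True, q: True, k: True, x: False}
  {x: True, q: True, k: True, c: False}


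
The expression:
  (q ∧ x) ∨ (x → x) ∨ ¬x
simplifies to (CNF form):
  True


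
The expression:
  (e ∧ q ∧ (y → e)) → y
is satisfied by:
  {y: True, e: False, q: False}
  {e: False, q: False, y: False}
  {y: True, q: True, e: False}
  {q: True, e: False, y: False}
  {y: True, e: True, q: False}
  {e: True, y: False, q: False}
  {y: True, q: True, e: True}


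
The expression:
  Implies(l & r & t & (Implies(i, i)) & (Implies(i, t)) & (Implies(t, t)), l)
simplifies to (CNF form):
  True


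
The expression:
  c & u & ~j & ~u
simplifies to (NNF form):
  False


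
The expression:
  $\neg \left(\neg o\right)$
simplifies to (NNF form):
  $o$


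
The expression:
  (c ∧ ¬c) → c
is always true.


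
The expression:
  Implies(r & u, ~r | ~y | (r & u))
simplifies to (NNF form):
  True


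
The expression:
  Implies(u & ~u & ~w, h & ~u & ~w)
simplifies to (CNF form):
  True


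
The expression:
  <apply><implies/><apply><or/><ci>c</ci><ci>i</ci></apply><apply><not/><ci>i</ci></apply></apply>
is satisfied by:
  {i: False}


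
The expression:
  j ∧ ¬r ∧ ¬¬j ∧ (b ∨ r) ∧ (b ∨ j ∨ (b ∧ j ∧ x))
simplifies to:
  b ∧ j ∧ ¬r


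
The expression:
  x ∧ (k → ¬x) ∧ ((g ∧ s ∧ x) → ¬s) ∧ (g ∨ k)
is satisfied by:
  {x: True, g: True, k: False, s: False}


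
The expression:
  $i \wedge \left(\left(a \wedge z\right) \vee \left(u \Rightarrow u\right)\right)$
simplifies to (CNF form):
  $i$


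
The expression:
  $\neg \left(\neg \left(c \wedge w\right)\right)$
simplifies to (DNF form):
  $c \wedge w$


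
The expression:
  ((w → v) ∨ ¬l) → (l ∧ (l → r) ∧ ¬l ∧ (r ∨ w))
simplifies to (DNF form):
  l ∧ w ∧ ¬v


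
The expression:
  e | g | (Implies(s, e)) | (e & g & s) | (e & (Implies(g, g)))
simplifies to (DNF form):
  e | g | ~s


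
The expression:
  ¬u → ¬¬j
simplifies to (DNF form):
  j ∨ u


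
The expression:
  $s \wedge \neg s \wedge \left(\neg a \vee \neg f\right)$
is never true.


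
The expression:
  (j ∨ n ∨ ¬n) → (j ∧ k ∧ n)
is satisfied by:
  {j: True, n: True, k: True}


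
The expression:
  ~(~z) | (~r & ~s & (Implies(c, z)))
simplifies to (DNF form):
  z | (~c & ~r & ~s)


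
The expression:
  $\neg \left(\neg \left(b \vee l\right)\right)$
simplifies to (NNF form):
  $b \vee l$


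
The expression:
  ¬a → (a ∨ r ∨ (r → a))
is always true.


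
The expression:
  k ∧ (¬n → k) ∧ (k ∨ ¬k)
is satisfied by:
  {k: True}


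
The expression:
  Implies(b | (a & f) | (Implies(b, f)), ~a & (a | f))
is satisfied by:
  {f: True, a: False}


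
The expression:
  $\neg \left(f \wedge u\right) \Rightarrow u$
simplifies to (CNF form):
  $u$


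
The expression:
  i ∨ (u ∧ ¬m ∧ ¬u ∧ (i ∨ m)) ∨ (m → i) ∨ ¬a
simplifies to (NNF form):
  i ∨ ¬a ∨ ¬m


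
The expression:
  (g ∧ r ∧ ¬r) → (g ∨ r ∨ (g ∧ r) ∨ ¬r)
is always true.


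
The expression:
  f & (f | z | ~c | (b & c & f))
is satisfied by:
  {f: True}


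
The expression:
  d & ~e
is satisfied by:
  {d: True, e: False}


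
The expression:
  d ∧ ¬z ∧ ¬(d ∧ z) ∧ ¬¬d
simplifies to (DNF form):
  d ∧ ¬z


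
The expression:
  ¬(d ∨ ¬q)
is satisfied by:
  {q: True, d: False}


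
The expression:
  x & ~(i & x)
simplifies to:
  x & ~i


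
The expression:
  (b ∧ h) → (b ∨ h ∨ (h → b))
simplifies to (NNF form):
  True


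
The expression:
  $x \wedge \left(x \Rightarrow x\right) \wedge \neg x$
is never true.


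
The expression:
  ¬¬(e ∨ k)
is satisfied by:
  {k: True, e: True}
  {k: True, e: False}
  {e: True, k: False}


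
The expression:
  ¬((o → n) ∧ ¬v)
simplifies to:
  v ∨ (o ∧ ¬n)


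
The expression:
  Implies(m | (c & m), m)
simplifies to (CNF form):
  True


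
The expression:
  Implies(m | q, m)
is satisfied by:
  {m: True, q: False}
  {q: False, m: False}
  {q: True, m: True}


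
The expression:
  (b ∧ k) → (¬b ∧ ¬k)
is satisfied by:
  {k: False, b: False}
  {b: True, k: False}
  {k: True, b: False}


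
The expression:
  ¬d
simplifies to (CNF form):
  ¬d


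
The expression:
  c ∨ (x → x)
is always true.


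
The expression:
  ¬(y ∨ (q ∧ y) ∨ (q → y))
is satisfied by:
  {q: True, y: False}


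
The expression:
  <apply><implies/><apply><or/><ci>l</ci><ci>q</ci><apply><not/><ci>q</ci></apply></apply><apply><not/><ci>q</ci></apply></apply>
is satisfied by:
  {q: False}


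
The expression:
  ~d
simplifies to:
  ~d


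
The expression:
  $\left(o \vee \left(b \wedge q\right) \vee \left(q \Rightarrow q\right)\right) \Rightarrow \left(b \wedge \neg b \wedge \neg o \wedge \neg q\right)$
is never true.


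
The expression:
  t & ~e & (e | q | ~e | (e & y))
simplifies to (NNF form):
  t & ~e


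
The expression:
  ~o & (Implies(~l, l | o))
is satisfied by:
  {l: True, o: False}


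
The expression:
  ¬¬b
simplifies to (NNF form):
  b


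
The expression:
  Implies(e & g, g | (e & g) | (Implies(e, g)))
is always true.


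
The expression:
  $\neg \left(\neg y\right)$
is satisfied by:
  {y: True}


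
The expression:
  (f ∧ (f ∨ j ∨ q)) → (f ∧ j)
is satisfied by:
  {j: True, f: False}
  {f: False, j: False}
  {f: True, j: True}


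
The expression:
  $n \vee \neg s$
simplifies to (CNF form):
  $n \vee \neg s$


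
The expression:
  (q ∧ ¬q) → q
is always true.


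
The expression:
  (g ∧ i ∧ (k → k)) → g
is always true.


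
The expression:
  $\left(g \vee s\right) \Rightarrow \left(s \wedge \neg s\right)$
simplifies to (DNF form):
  $\neg g \wedge \neg s$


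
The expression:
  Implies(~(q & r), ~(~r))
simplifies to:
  r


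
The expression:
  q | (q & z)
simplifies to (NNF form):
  q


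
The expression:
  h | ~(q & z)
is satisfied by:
  {h: True, q: False, z: False}
  {h: False, q: False, z: False}
  {z: True, h: True, q: False}
  {z: True, h: False, q: False}
  {q: True, h: True, z: False}
  {q: True, h: False, z: False}
  {q: True, z: True, h: True}


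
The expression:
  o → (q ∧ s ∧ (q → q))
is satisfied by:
  {s: True, q: True, o: False}
  {s: True, q: False, o: False}
  {q: True, s: False, o: False}
  {s: False, q: False, o: False}
  {o: True, s: True, q: True}


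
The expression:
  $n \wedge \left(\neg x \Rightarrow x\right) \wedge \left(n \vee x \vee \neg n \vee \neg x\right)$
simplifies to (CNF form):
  $n \wedge x$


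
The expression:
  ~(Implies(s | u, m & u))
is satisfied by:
  {s: True, m: False, u: False}
  {u: True, s: True, m: False}
  {u: True, s: False, m: False}
  {m: True, s: True, u: False}


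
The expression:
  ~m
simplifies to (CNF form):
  ~m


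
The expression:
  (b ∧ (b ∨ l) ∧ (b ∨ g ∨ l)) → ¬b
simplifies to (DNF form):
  ¬b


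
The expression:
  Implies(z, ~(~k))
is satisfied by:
  {k: True, z: False}
  {z: False, k: False}
  {z: True, k: True}


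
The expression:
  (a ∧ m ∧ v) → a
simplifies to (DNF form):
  True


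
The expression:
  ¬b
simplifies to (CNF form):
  ¬b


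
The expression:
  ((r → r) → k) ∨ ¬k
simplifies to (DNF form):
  True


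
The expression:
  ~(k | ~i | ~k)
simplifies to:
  False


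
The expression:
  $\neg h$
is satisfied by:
  {h: False}


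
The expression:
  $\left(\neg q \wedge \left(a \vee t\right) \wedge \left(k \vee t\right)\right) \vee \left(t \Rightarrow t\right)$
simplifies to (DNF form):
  $\text{True}$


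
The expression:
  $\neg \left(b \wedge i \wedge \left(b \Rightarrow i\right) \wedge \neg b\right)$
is always true.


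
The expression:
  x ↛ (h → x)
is never true.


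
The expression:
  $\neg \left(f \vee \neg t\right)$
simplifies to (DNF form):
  $t \wedge \neg f$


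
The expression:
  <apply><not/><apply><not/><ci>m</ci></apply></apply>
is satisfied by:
  {m: True}


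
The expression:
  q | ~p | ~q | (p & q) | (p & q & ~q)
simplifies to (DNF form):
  True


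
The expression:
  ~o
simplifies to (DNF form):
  ~o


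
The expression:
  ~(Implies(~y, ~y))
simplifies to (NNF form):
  False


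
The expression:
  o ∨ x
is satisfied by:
  {x: True, o: True}
  {x: True, o: False}
  {o: True, x: False}


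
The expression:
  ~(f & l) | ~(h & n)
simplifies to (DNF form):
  ~f | ~h | ~l | ~n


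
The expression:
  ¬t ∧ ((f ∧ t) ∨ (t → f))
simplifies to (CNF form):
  ¬t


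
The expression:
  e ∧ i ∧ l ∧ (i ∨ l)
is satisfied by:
  {i: True, e: True, l: True}


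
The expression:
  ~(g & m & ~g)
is always true.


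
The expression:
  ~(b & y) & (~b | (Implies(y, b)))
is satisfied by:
  {y: False, b: False}
  {b: True, y: False}
  {y: True, b: False}


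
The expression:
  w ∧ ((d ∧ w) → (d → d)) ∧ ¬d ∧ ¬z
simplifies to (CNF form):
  w ∧ ¬d ∧ ¬z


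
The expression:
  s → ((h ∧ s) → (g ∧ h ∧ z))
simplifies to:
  (g ∧ z) ∨ ¬h ∨ ¬s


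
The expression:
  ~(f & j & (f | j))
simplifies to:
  ~f | ~j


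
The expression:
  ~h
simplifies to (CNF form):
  ~h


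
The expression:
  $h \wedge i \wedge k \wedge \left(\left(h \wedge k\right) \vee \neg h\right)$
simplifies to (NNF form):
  $h \wedge i \wedge k$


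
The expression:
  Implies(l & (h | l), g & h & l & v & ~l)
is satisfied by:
  {l: False}


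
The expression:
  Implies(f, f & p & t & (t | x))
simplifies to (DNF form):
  ~f | (p & t)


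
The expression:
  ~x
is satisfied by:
  {x: False}


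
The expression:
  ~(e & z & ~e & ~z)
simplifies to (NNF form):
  True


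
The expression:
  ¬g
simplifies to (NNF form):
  ¬g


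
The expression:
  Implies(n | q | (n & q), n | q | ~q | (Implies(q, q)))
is always true.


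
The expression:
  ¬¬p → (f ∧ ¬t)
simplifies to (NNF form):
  (f ∧ ¬t) ∨ ¬p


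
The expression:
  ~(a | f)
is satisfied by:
  {f: False, a: False}


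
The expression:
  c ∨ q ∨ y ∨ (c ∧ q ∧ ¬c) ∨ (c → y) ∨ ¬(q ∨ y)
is always true.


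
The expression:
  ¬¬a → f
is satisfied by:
  {f: True, a: False}
  {a: False, f: False}
  {a: True, f: True}


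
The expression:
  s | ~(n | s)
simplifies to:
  s | ~n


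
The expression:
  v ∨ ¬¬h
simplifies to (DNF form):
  h ∨ v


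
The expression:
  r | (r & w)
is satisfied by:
  {r: True}


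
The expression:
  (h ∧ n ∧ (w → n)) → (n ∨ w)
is always true.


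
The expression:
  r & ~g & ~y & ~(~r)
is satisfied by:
  {r: True, g: False, y: False}


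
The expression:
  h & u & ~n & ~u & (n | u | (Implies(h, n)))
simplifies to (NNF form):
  False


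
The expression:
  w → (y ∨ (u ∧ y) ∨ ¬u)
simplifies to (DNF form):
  y ∨ ¬u ∨ ¬w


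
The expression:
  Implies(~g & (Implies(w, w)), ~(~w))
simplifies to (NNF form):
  g | w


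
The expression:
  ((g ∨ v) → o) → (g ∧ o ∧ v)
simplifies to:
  (g ∧ v) ∨ (g ∧ ¬o) ∨ (v ∧ ¬o)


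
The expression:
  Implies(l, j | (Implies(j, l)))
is always true.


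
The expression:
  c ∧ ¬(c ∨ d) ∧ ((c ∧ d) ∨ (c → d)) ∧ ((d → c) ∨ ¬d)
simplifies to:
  False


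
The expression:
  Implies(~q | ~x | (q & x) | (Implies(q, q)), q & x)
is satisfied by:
  {x: True, q: True}


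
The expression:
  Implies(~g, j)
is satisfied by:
  {g: True, j: True}
  {g: True, j: False}
  {j: True, g: False}


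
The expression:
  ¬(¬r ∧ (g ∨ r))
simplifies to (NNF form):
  r ∨ ¬g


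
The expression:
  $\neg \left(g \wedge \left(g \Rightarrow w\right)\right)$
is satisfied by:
  {w: False, g: False}
  {g: True, w: False}
  {w: True, g: False}


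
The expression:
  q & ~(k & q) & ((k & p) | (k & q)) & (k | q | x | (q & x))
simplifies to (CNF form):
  False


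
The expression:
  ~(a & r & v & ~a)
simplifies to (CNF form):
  True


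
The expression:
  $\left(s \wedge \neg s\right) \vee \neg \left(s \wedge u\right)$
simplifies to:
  $\neg s \vee \neg u$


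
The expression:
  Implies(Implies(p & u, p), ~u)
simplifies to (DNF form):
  ~u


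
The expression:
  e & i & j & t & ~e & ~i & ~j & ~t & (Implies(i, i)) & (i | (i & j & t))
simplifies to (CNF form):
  False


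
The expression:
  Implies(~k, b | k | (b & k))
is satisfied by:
  {b: True, k: True}
  {b: True, k: False}
  {k: True, b: False}


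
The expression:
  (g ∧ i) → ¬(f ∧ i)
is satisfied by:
  {g: False, i: False, f: False}
  {f: True, g: False, i: False}
  {i: True, g: False, f: False}
  {f: True, i: True, g: False}
  {g: True, f: False, i: False}
  {f: True, g: True, i: False}
  {i: True, g: True, f: False}


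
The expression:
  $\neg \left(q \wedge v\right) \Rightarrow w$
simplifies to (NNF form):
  $w \vee \left(q \wedge v\right)$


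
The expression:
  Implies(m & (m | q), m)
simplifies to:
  True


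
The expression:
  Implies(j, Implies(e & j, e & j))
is always true.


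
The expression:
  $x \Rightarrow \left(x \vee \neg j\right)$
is always true.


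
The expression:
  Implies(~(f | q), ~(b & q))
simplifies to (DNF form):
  True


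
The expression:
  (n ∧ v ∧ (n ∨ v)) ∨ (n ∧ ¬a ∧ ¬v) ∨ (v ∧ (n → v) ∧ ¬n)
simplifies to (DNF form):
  v ∨ (n ∧ ¬a)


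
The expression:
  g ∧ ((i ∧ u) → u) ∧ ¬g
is never true.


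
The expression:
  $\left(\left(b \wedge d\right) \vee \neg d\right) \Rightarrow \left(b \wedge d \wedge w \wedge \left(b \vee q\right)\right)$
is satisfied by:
  {w: True, d: True, b: False}
  {d: True, b: False, w: False}
  {b: True, w: True, d: True}


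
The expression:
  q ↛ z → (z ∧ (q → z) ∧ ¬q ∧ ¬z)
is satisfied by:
  {z: True, q: False}
  {q: False, z: False}
  {q: True, z: True}


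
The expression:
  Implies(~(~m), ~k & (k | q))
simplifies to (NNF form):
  ~m | (q & ~k)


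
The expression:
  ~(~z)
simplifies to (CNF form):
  z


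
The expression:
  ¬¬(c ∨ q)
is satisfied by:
  {q: True, c: True}
  {q: True, c: False}
  {c: True, q: False}


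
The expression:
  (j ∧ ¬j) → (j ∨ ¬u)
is always true.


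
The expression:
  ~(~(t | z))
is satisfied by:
  {t: True, z: True}
  {t: True, z: False}
  {z: True, t: False}


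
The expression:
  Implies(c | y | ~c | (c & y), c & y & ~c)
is never true.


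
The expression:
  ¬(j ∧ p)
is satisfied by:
  {p: False, j: False}
  {j: True, p: False}
  {p: True, j: False}


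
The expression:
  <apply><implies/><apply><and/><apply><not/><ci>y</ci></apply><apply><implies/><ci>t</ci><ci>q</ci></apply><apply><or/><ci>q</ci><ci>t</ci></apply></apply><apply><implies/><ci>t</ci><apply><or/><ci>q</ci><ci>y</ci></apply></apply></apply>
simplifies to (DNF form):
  <true/>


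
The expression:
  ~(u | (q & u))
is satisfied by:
  {u: False}


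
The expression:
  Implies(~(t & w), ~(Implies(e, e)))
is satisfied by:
  {t: True, w: True}


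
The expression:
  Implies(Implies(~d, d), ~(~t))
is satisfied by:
  {t: True, d: False}
  {d: False, t: False}
  {d: True, t: True}


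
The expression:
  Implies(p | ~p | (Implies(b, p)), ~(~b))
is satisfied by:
  {b: True}


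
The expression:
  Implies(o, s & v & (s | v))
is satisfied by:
  {s: True, v: True, o: False}
  {s: True, v: False, o: False}
  {v: True, s: False, o: False}
  {s: False, v: False, o: False}
  {o: True, s: True, v: True}


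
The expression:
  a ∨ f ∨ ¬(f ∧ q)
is always true.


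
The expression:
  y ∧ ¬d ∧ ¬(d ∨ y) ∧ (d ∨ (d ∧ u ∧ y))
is never true.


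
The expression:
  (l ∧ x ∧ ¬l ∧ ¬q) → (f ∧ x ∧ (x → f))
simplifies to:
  True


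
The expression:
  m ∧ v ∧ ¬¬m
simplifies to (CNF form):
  m ∧ v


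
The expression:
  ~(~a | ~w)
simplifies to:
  a & w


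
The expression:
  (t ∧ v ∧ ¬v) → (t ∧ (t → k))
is always true.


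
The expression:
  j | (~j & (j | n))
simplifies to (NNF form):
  j | n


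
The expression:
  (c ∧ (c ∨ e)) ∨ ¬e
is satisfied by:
  {c: True, e: False}
  {e: False, c: False}
  {e: True, c: True}


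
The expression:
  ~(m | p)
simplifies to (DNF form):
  ~m & ~p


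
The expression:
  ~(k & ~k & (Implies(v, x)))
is always true.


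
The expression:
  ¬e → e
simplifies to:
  e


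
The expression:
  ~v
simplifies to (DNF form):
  ~v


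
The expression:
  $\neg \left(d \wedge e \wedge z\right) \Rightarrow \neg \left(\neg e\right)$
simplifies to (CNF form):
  $e$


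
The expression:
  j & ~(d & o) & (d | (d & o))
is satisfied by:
  {j: True, d: True, o: False}


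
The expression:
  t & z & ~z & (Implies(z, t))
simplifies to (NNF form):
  False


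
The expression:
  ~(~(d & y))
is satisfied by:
  {d: True, y: True}


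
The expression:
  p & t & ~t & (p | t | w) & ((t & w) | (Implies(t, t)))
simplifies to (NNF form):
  False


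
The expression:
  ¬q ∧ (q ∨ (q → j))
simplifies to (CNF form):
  ¬q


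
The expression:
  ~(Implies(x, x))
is never true.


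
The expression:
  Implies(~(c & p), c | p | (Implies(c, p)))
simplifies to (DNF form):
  True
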